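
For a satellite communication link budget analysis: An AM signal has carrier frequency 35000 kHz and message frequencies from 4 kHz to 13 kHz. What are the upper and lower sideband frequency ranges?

Upper sideband (USB) = fc + [fm_low, fm_high] = 35000 + [4, 13] = [35004, 35013] kHz
Lower sideband (LSB) = fc - [fm_high, fm_low] = 35000 - [13, 4] = [34987, 34996] kHz
Total occupied spectrum: 34987 kHz to 35013 kHz (plus carrier at 35000 kHz)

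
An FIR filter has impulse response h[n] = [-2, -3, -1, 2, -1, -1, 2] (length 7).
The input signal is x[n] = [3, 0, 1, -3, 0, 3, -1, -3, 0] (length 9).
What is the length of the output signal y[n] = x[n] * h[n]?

For linear convolution, the output length is:
len(y) = len(x) + len(h) - 1 = 9 + 7 - 1 = 15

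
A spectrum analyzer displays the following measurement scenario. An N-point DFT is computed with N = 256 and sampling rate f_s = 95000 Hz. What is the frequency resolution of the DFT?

DFT frequency resolution = f_s / N
= 95000 / 256 = 11875/32 Hz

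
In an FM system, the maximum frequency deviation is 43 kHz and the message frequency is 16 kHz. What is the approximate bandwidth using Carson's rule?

Carson's rule: BW = 2*(delta_f + f_m)
= 2*(43 + 16) kHz = 118 kHz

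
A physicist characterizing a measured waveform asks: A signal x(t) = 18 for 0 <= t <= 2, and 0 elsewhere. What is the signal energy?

Energy = integral of |x(t)|^2 dt over the signal duration
= 18^2 * 2 = 324 * 2 = 648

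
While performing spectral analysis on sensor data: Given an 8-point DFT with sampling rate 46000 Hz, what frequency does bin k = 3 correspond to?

The frequency of DFT bin k is: f_k = k * f_s / N
f_3 = 3 * 46000 / 8 = 17250 Hz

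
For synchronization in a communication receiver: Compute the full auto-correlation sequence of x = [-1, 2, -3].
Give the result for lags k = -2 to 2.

r_xx[k] = sum_m x[m]*x[m+k], indexed from 0, for k = -2 to 2:
  r_xx[-2] = x[2]*x[0] = 3
  r_xx[-1] = x[1]*x[0] + x[2]*x[1] = -8
  r_xx[0] = x[0]*x[0] + x[1]*x[1] + x[2]*x[2] = 14
  r_xx[1] = x[0]*x[1] + x[1]*x[2] = -8
  r_xx[2] = x[0]*x[2] = 3
r_xx = [3, -8, 14, -8, 3]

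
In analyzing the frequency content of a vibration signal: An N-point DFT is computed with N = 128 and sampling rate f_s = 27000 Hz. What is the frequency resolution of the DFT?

DFT frequency resolution = f_s / N
= 27000 / 128 = 3375/16 Hz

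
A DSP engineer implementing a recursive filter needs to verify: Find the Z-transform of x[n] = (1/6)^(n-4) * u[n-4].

Time-shifting property: if X(z) = Z{x[n]}, then Z{x[n-d]} = z^(-d) * X(z)
X(z) = z/(z - 1/6) for x[n] = (1/6)^n * u[n]
Z{x[n-4]} = z^(-4) * z/(z - 1/6) = z^(-3)/(z - 1/6)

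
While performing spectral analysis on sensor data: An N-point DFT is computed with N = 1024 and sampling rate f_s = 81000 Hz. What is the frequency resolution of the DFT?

DFT frequency resolution = f_s / N
= 81000 / 1024 = 10125/128 Hz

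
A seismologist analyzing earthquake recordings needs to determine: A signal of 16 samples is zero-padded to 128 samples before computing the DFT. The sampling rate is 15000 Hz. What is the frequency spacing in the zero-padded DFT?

Original DFT: N = 16, resolution = f_s/N = 15000/16 = 1875/2 Hz
Zero-padded DFT: N = 128, resolution = f_s/N = 15000/128 = 1875/16 Hz
Zero-padding interpolates the spectrum (finer frequency grid)
but does NOT improve the true spectral resolution (ability to resolve close frequencies).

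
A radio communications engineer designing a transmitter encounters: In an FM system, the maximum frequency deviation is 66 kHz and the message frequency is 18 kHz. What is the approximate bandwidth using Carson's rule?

Carson's rule: BW = 2*(delta_f + f_m)
= 2*(66 + 18) kHz = 168 kHz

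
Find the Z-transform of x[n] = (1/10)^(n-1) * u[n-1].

Time-shifting property: if X(z) = Z{x[n]}, then Z{x[n-d]} = z^(-d) * X(z)
X(z) = z/(z - 1/10) for x[n] = (1/10)^n * u[n]
Z{x[n-1]} = z^(-1) * z/(z - 1/10) = 1/(z - 1/10)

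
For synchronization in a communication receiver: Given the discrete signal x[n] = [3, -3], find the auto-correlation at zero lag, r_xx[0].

The auto-correlation at zero lag r_xx[0] equals the signal energy.
r_xx[0] = sum of x[n]^2 = 3^2 + (-3)^2
= 9 + 9 = 18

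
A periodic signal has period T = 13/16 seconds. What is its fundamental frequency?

The fundamental frequency is the reciprocal of the period.
f = 1/T = 1/(13/16) = 16/13 Hz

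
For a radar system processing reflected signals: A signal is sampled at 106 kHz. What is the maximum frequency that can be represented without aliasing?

The maximum frequency that can be represented without aliasing
is the Nyquist frequency: f_max = f_s / 2 = 106 kHz / 2 = 53 kHz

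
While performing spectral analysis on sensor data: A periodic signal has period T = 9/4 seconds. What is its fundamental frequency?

The fundamental frequency is the reciprocal of the period.
f = 1/T = 1/(9/4) = 4/9 Hz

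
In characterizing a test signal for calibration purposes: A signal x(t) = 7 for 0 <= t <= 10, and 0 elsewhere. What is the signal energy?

Energy = integral of |x(t)|^2 dt over the signal duration
= 7^2 * 10 = 49 * 10 = 490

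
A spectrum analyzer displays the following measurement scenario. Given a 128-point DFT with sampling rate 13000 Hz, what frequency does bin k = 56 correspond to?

The frequency of DFT bin k is: f_k = k * f_s / N
f_56 = 56 * 13000 / 128 = 11375/2 Hz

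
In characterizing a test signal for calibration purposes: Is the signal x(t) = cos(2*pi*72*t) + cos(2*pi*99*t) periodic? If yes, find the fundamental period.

f1 = 72 Hz, f2 = 99 Hz
Period T1 = 1/72, T2 = 1/99
Ratio T1/T2 = 99/72, which is rational.
The signal is periodic with fundamental period T = 1/GCD(72,99) = 1/9 s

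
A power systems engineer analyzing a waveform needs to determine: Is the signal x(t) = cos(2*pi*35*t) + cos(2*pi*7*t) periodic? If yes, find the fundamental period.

f1 = 35 Hz, f2 = 7 Hz
Period T1 = 1/35, T2 = 1/7
Ratio T1/T2 = 7/35, which is rational.
The signal is periodic with fundamental period T = 1/GCD(35,7) = 1/7 s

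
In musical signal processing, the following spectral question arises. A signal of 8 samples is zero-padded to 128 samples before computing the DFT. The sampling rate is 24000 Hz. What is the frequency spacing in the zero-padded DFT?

Original DFT: N = 8, resolution = f_s/N = 24000/8 = 3000 Hz
Zero-padded DFT: N = 128, resolution = f_s/N = 24000/128 = 375/2 Hz
Zero-padding interpolates the spectrum (finer frequency grid)
but does NOT improve the true spectral resolution (ability to resolve close frequencies).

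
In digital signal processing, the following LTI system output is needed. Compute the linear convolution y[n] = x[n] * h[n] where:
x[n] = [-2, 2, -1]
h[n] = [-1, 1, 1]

y[n] = sum_k x[k]*h[n-k]. Output length = len(x) + len(h) - 1 = 3 + 3 - 1 = 5.
y[0] = -2*-1 = 2
y[1] = 2*-1 + -2*1 = -4
y[2] = -1*-1 + 2*1 + -2*1 = 1
y[3] = -1*1 + 2*1 = 1
y[4] = -1*1 = -1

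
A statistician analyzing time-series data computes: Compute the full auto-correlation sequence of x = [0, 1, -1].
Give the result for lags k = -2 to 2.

r_xx[k] = sum_m x[m]*x[m+k], indexed from 0, for k = -2 to 2:
  r_xx[-2] = x[2]*x[0] = 0
  r_xx[-1] = x[1]*x[0] + x[2]*x[1] = -1
  r_xx[0] = x[0]*x[0] + x[1]*x[1] + x[2]*x[2] = 2
  r_xx[1] = x[0]*x[1] + x[1]*x[2] = -1
  r_xx[2] = x[0]*x[2] = 0
r_xx = [0, -1, 2, -1, 0]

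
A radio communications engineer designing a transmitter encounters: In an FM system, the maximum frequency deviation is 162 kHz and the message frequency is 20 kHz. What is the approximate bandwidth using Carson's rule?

Carson's rule: BW = 2*(delta_f + f_m)
= 2*(162 + 20) kHz = 364 kHz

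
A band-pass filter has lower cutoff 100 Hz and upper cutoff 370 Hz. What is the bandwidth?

Bandwidth = f_high - f_low
= 370 Hz - 100 Hz = 270 Hz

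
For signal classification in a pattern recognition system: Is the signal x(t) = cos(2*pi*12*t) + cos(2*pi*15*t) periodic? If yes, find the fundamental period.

f1 = 12 Hz, f2 = 15 Hz
Period T1 = 1/12, T2 = 1/15
Ratio T1/T2 = 15/12, which is rational.
The signal is periodic with fundamental period T = 1/GCD(12,15) = 1/3 s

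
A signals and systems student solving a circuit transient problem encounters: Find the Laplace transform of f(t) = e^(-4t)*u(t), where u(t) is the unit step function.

Standard Laplace transform pair:
e^(-at)*u(t) <-> 1/(s+a)
With a = 4: L{e^(-4t)*u(t)} = 1/(s+4), ROC: Re(s) > -4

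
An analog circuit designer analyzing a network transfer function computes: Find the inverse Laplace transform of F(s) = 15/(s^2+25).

Standard pair: w/(s^2+w^2) <-> sin(wt)*u(t)
Recognize w^2 = 25, so w = 5; numerator 15 = 3*5.
f(t) = 3*sin(5t)*u(t)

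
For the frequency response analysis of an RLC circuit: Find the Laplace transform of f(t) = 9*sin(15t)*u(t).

Standard pair: sin(wt)*u(t) <-> w/(s^2+w^2)
With w = 15: L{9*sin(15t)*u(t)} = 135/(s^2+225)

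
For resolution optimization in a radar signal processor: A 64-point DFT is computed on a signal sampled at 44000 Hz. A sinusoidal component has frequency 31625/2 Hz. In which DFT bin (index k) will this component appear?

DFT frequency resolution = f_s/N = 44000/64 = 1375/2 Hz
Bin index k = f_signal / resolution = 31625/2 / 1375/2 = 23
The signal frequency 31625/2 Hz falls in DFT bin k = 23.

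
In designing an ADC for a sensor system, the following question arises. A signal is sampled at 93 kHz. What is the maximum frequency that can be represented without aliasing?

The maximum frequency that can be represented without aliasing
is the Nyquist frequency: f_max = f_s / 2 = 93 kHz / 2 = 93/2 kHz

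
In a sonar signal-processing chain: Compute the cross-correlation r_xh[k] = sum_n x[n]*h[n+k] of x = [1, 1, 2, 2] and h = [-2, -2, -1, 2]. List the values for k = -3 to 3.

Both sequences indexed from 0 and zero outside their support.
Lags with overlap: k = -3 to 3.
  r_xh[-3] = x[3]*h[0] = -4
  r_xh[-2] = x[2]*h[0] + x[3]*h[1] = -8
  r_xh[-1] = x[1]*h[0] + x[2]*h[1] + x[3]*h[2] = -8
  r_xh[0] = x[0]*h[0] + x[1]*h[1] + x[2]*h[2] + x[3]*h[3] = -2
  r_xh[1] = x[0]*h[1] + x[1]*h[2] + x[2]*h[3] = 1
  r_xh[2] = x[0]*h[2] + x[1]*h[3] = 1
  r_xh[3] = x[0]*h[3] = 2
r_xh = [-4, -8, -8, -2, 1, 1, 2] (for k = -3, ..., 3)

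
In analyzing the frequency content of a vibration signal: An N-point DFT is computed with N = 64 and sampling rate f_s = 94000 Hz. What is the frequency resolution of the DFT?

DFT frequency resolution = f_s / N
= 94000 / 64 = 5875/4 Hz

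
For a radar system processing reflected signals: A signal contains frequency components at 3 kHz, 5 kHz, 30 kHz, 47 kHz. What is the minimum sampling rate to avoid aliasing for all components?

The highest frequency component is f_max = 47 kHz.
Nyquist rate = 2 * f_max = 2 * 47 kHz = 94 kHz.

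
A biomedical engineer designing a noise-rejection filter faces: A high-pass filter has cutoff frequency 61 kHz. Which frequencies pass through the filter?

A high-pass filter passes all frequencies above the cutoff frequency 61 kHz and attenuates lower frequencies.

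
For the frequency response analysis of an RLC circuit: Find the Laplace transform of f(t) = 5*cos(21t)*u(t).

Standard pair: cos(wt)*u(t) <-> s/(s^2+w^2)
With w = 21: L{5*cos(21t)*u(t)} = 5s/(s^2+441)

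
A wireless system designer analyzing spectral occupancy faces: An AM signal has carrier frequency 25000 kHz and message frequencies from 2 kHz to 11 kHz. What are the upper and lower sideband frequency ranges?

Upper sideband (USB) = fc + [fm_low, fm_high] = 25000 + [2, 11] = [25002, 25011] kHz
Lower sideband (LSB) = fc - [fm_high, fm_low] = 25000 - [11, 2] = [24989, 24998] kHz
Total occupied spectrum: 24989 kHz to 25011 kHz (plus carrier at 25000 kHz)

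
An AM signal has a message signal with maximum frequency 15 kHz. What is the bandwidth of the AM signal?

In AM (double-sideband), the bandwidth is twice the message frequency.
BW = 2 * f_m = 2 * 15 kHz = 30 kHz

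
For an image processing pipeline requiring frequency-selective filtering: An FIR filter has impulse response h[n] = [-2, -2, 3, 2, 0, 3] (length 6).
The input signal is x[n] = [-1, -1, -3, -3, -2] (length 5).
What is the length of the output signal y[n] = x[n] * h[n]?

For linear convolution, the output length is:
len(y) = len(x) + len(h) - 1 = 5 + 6 - 1 = 10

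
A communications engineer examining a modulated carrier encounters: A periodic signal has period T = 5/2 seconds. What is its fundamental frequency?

The fundamental frequency is the reciprocal of the period.
f = 1/T = 1/(5/2) = 2/5 Hz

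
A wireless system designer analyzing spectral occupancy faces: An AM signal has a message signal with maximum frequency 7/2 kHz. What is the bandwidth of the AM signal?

In AM (double-sideband), the bandwidth is twice the message frequency.
BW = 2 * f_m = 2 * 7/2 kHz = 7 kHz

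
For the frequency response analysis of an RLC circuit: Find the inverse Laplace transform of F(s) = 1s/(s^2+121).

Standard pair: s/(s^2+w^2) <-> cos(wt)*u(t)
With k=1, w=11: f(t) = cos(11t)*u(t)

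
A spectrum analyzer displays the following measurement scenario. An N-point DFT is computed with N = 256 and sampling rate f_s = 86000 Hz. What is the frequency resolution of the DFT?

DFT frequency resolution = f_s / N
= 86000 / 256 = 5375/16 Hz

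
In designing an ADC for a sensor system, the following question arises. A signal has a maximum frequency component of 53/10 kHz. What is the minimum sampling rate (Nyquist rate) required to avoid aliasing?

By the Nyquist-Shannon sampling theorem,
the minimum sampling rate (Nyquist rate) must be at least 2 * f_max.
Nyquist rate = 2 * 53/10 kHz = 53/5 kHz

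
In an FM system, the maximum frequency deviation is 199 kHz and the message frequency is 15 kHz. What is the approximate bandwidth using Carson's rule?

Carson's rule: BW = 2*(delta_f + f_m)
= 2*(199 + 15) kHz = 428 kHz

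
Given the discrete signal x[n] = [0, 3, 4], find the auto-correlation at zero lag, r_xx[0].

The auto-correlation at zero lag r_xx[0] equals the signal energy.
r_xx[0] = sum of x[n]^2 = 0^2 + 3^2 + 4^2
= 0 + 9 + 16 = 25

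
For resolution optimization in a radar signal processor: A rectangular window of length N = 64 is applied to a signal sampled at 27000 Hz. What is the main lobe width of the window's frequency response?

For a rectangular window of length N,
the main lobe width in frequency is 2*f_s/N.
= 2*27000/64 = 3375/4 Hz
This determines the minimum frequency separation for resolving two sinusoids.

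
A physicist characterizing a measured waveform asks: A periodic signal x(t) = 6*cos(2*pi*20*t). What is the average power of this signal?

Average power of A*cos(wt) is A^2/2.
P = 6^2 / 2 = 36/2 = 18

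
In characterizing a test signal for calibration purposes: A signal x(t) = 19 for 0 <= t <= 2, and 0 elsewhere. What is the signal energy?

Energy = integral of |x(t)|^2 dt over the signal duration
= 19^2 * 2 = 361 * 2 = 722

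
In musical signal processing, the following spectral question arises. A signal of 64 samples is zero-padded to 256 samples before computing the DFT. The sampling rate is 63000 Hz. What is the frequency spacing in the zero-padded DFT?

Original DFT: N = 64, resolution = f_s/N = 63000/64 = 7875/8 Hz
Zero-padded DFT: N = 256, resolution = f_s/N = 63000/256 = 7875/32 Hz
Zero-padding interpolates the spectrum (finer frequency grid)
but does NOT improve the true spectral resolution (ability to resolve close frequencies).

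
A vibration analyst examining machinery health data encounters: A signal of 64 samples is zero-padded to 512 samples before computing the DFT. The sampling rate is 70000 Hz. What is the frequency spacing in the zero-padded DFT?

Original DFT: N = 64, resolution = f_s/N = 70000/64 = 4375/4 Hz
Zero-padded DFT: N = 512, resolution = f_s/N = 70000/512 = 4375/32 Hz
Zero-padding interpolates the spectrum (finer frequency grid)
but does NOT improve the true spectral resolution (ability to resolve close frequencies).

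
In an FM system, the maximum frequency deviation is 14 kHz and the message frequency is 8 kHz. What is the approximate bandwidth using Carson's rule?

Carson's rule: BW = 2*(delta_f + f_m)
= 2*(14 + 8) kHz = 44 kHz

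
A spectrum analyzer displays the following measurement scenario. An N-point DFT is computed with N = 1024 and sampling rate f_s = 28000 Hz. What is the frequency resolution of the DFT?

DFT frequency resolution = f_s / N
= 28000 / 1024 = 875/32 Hz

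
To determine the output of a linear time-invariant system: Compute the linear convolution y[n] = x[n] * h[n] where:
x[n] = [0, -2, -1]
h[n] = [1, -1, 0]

y[n] = sum_k x[k]*h[n-k]. Output length = len(x) + len(h) - 1 = 3 + 3 - 1 = 5.
y[0] = 0*1 = 0
y[1] = -2*1 + 0*-1 = -2
y[2] = -1*1 + -2*-1 + 0*0 = 1
y[3] = -1*-1 + -2*0 = 1
y[4] = -1*0 = 0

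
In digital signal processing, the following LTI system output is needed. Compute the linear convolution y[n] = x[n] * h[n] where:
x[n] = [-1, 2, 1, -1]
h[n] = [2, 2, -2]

y[n] = sum_k x[k]*h[n-k]. Output length = len(x) + len(h) - 1 = 4 + 3 - 1 = 6.
y[0] = -1*2 = -2
y[1] = 2*2 + -1*2 = 2
y[2] = 1*2 + 2*2 + -1*-2 = 8
y[3] = -1*2 + 1*2 + 2*-2 = -4
y[4] = -1*2 + 1*-2 = -4
y[5] = -1*-2 = 2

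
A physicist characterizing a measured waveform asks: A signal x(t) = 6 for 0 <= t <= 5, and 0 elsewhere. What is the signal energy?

Energy = integral of |x(t)|^2 dt over the signal duration
= 6^2 * 5 = 36 * 5 = 180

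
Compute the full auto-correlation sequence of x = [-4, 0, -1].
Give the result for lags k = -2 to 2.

r_xx[k] = sum_m x[m]*x[m+k], indexed from 0, for k = -2 to 2:
  r_xx[-2] = x[2]*x[0] = 4
  r_xx[-1] = x[1]*x[0] + x[2]*x[1] = 0
  r_xx[0] = x[0]*x[0] + x[1]*x[1] + x[2]*x[2] = 17
  r_xx[1] = x[0]*x[1] + x[1]*x[2] = 0
  r_xx[2] = x[0]*x[2] = 4
r_xx = [4, 0, 17, 0, 4]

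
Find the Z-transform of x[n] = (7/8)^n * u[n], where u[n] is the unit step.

The Z-transform of a^n * u[n] is z/(z-a) for |z| > |a|.
Here a = 7/8, so X(z) = z/(z - (7/8)) = 8z/(8z - 7)
ROC: |z| > 7/8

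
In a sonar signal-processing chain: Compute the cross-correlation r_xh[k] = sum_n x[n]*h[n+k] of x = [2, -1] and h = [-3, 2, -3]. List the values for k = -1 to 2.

Both sequences indexed from 0 and zero outside their support.
Lags with overlap: k = -1 to 2.
  r_xh[-1] = x[1]*h[0] = 3
  r_xh[0] = x[0]*h[0] + x[1]*h[1] = -8
  r_xh[1] = x[0]*h[1] + x[1]*h[2] = 7
  r_xh[2] = x[0]*h[2] = -6
r_xh = [3, -8, 7, -6] (for k = -1, ..., 2)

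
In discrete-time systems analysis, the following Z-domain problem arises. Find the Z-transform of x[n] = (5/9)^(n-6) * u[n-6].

Time-shifting property: if X(z) = Z{x[n]}, then Z{x[n-d]} = z^(-d) * X(z)
X(z) = z/(z - 5/9) for x[n] = (5/9)^n * u[n]
Z{x[n-6]} = z^(-6) * z/(z - 5/9) = z^(-5)/(z - 5/9)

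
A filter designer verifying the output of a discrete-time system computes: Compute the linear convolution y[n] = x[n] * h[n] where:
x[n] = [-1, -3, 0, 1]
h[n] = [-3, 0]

y[n] = sum_k x[k]*h[n-k]. Output length = len(x) + len(h) - 1 = 4 + 2 - 1 = 5.
y[0] = -1*-3 = 3
y[1] = -3*-3 + -1*0 = 9
y[2] = 0*-3 + -3*0 = 0
y[3] = 1*-3 + 0*0 = -3
y[4] = 1*0 = 0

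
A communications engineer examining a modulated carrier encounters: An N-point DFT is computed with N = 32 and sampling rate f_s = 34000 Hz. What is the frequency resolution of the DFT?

DFT frequency resolution = f_s / N
= 34000 / 32 = 2125/2 Hz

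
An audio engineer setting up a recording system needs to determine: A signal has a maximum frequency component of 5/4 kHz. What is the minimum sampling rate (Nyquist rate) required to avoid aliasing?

By the Nyquist-Shannon sampling theorem,
the minimum sampling rate (Nyquist rate) must be at least 2 * f_max.
Nyquist rate = 2 * 5/4 kHz = 5/2 kHz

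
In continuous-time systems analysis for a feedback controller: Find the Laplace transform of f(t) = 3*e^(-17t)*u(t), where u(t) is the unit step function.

Standard Laplace transform pair:
e^(-at)*u(t) <-> 1/(s+a)
With a = 17: L{3*e^(-17t)*u(t)} = 3/(s+17), ROC: Re(s) > -17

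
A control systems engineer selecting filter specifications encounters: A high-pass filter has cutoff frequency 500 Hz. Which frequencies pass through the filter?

A high-pass filter passes all frequencies above the cutoff frequency 500 Hz and attenuates lower frequencies.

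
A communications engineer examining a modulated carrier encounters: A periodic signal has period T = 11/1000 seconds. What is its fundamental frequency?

The fundamental frequency is the reciprocal of the period.
f = 1/T = 1/(11/1000) = 1000/11 Hz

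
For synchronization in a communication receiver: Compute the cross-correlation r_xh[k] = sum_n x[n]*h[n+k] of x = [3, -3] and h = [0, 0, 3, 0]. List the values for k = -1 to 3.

Both sequences indexed from 0 and zero outside their support.
Lags with overlap: k = -1 to 3.
  r_xh[-1] = x[1]*h[0] = 0
  r_xh[0] = x[0]*h[0] + x[1]*h[1] = 0
  r_xh[1] = x[0]*h[1] + x[1]*h[2] = -9
  r_xh[2] = x[0]*h[2] + x[1]*h[3] = 9
  r_xh[3] = x[0]*h[3] = 0
r_xh = [0, 0, -9, 9, 0] (for k = -1, ..., 3)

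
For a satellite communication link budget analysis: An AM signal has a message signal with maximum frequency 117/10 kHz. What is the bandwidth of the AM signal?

In AM (double-sideband), the bandwidth is twice the message frequency.
BW = 2 * f_m = 2 * 117/10 kHz = 117/5 kHz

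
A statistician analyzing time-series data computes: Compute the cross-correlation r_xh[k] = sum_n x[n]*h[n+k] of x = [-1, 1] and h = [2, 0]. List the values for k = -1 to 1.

Both sequences indexed from 0 and zero outside their support.
Lags with overlap: k = -1 to 1.
  r_xh[-1] = x[1]*h[0] = 2
  r_xh[0] = x[0]*h[0] + x[1]*h[1] = -2
  r_xh[1] = x[0]*h[1] = 0
r_xh = [2, -2, 0] (for k = -1, ..., 1)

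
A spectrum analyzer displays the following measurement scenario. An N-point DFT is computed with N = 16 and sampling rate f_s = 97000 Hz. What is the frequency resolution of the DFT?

DFT frequency resolution = f_s / N
= 97000 / 16 = 12125/2 Hz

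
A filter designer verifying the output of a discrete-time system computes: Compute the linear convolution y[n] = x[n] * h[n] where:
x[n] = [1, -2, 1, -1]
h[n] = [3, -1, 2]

y[n] = sum_k x[k]*h[n-k]. Output length = len(x) + len(h) - 1 = 4 + 3 - 1 = 6.
y[0] = 1*3 = 3
y[1] = -2*3 + 1*-1 = -7
y[2] = 1*3 + -2*-1 + 1*2 = 7
y[3] = -1*3 + 1*-1 + -2*2 = -8
y[4] = -1*-1 + 1*2 = 3
y[5] = -1*2 = -2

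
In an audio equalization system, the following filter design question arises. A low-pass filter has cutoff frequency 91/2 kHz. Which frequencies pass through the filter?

A low-pass filter passes all frequencies below the cutoff frequency 91/2 kHz and attenuates higher frequencies.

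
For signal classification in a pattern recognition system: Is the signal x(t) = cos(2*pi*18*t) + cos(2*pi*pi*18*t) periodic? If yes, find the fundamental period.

f1 = 18 Hz, f2 = 18*pi Hz
Ratio f2/f1 = pi, which is irrational.
Since the frequency ratio is irrational, no common period exists.
The signal is not periodic.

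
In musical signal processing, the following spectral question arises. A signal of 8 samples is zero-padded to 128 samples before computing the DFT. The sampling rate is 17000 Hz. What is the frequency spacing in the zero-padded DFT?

Original DFT: N = 8, resolution = f_s/N = 17000/8 = 2125 Hz
Zero-padded DFT: N = 128, resolution = f_s/N = 17000/128 = 2125/16 Hz
Zero-padding interpolates the spectrum (finer frequency grid)
but does NOT improve the true spectral resolution (ability to resolve close frequencies).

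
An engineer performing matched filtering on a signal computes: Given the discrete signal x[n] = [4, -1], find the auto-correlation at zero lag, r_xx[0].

The auto-correlation at zero lag r_xx[0] equals the signal energy.
r_xx[0] = sum of x[n]^2 = 4^2 + (-1)^2
= 16 + 1 = 17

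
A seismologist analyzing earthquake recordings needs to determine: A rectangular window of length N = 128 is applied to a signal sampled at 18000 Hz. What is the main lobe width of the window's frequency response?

For a rectangular window of length N,
the main lobe width in frequency is 2*f_s/N.
= 2*18000/128 = 1125/4 Hz
This determines the minimum frequency separation for resolving two sinusoids.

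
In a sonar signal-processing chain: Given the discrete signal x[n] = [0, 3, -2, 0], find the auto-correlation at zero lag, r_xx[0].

The auto-correlation at zero lag r_xx[0] equals the signal energy.
r_xx[0] = sum of x[n]^2 = 0^2 + 3^2 + (-2)^2 + 0^2
= 0 + 9 + 4 + 0 = 13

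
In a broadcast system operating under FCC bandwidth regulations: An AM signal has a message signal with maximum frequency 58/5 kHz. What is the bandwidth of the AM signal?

In AM (double-sideband), the bandwidth is twice the message frequency.
BW = 2 * f_m = 2 * 58/5 kHz = 116/5 kHz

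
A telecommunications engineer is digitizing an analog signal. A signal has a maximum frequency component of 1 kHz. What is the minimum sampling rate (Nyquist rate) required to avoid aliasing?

By the Nyquist-Shannon sampling theorem,
the minimum sampling rate (Nyquist rate) must be at least 2 * f_max.
Nyquist rate = 2 * 1 kHz = 2 kHz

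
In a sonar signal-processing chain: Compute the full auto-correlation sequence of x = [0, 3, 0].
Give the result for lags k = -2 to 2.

r_xx[k] = sum_m x[m]*x[m+k], indexed from 0, for k = -2 to 2:
  r_xx[-2] = x[2]*x[0] = 0
  r_xx[-1] = x[1]*x[0] + x[2]*x[1] = 0
  r_xx[0] = x[0]*x[0] + x[1]*x[1] + x[2]*x[2] = 9
  r_xx[1] = x[0]*x[1] + x[1]*x[2] = 0
  r_xx[2] = x[0]*x[2] = 0
r_xx = [0, 0, 9, 0, 0]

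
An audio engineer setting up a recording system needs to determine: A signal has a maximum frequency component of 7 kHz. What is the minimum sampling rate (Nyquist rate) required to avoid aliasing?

By the Nyquist-Shannon sampling theorem,
the minimum sampling rate (Nyquist rate) must be at least 2 * f_max.
Nyquist rate = 2 * 7 kHz = 14 kHz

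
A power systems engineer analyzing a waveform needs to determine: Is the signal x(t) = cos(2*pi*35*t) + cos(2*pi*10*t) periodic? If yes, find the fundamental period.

f1 = 35 Hz, f2 = 10 Hz
Period T1 = 1/35, T2 = 1/10
Ratio T1/T2 = 10/35, which is rational.
The signal is periodic with fundamental period T = 1/GCD(35,10) = 1/5 s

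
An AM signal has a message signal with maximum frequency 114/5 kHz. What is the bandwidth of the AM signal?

In AM (double-sideband), the bandwidth is twice the message frequency.
BW = 2 * f_m = 2 * 114/5 kHz = 228/5 kHz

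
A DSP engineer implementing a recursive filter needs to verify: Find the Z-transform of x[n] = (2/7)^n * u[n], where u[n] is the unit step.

The Z-transform of a^n * u[n] is z/(z-a) for |z| > |a|.
Here a = 2/7, so X(z) = z/(z - (2/7)) = 7z/(7z - 2)
ROC: |z| > 2/7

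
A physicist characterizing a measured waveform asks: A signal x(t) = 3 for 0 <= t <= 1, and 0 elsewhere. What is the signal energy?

Energy = integral of |x(t)|^2 dt over the signal duration
= 3^2 * 1 = 9 * 1 = 9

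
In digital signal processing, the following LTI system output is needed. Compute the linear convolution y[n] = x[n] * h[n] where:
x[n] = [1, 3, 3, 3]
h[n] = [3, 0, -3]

y[n] = sum_k x[k]*h[n-k]. Output length = len(x) + len(h) - 1 = 4 + 3 - 1 = 6.
y[0] = 1*3 = 3
y[1] = 3*3 + 1*0 = 9
y[2] = 3*3 + 3*0 + 1*-3 = 6
y[3] = 3*3 + 3*0 + 3*-3 = 0
y[4] = 3*0 + 3*-3 = -9
y[5] = 3*-3 = -9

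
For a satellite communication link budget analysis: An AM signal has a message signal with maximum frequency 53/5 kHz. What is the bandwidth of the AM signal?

In AM (double-sideband), the bandwidth is twice the message frequency.
BW = 2 * f_m = 2 * 53/5 kHz = 106/5 kHz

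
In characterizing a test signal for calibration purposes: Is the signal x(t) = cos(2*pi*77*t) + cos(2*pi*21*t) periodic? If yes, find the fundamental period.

f1 = 77 Hz, f2 = 21 Hz
Period T1 = 1/77, T2 = 1/21
Ratio T1/T2 = 21/77, which is rational.
The signal is periodic with fundamental period T = 1/GCD(77,21) = 1/7 s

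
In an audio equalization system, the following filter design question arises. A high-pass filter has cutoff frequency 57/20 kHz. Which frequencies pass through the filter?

A high-pass filter passes all frequencies above the cutoff frequency 57/20 kHz and attenuates lower frequencies.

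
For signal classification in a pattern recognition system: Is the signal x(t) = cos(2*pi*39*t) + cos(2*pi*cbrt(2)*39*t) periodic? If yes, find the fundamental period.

f1 = 39 Hz, f2 = 39*cbrt(2) Hz
Ratio f2/f1 = cbrt(2), which is irrational.
Since the frequency ratio is irrational, no common period exists.
The signal is not periodic.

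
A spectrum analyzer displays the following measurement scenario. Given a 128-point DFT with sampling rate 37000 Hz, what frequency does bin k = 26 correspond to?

The frequency of DFT bin k is: f_k = k * f_s / N
f_26 = 26 * 37000 / 128 = 60125/8 Hz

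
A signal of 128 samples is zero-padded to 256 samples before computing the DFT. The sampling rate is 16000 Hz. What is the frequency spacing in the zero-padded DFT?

Original DFT: N = 128, resolution = f_s/N = 16000/128 = 125 Hz
Zero-padded DFT: N = 256, resolution = f_s/N = 16000/256 = 125/2 Hz
Zero-padding interpolates the spectrum (finer frequency grid)
but does NOT improve the true spectral resolution (ability to resolve close frequencies).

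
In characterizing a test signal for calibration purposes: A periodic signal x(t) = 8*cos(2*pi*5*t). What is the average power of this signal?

Average power of A*cos(wt) is A^2/2.
P = 8^2 / 2 = 64/2 = 32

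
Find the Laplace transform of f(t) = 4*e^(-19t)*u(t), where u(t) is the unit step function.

Standard Laplace transform pair:
e^(-at)*u(t) <-> 1/(s+a)
With a = 19: L{4*e^(-19t)*u(t)} = 4/(s+19), ROC: Re(s) > -19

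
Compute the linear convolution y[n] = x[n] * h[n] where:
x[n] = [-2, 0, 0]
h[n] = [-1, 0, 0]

y[n] = sum_k x[k]*h[n-k]. Output length = len(x) + len(h) - 1 = 3 + 3 - 1 = 5.
y[0] = -2*-1 = 2
y[1] = 0*-1 + -2*0 = 0
y[2] = 0*-1 + 0*0 + -2*0 = 0
y[3] = 0*0 + 0*0 = 0
y[4] = 0*0 = 0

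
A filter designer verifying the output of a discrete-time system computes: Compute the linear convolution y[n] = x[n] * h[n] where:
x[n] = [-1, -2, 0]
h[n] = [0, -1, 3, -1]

y[n] = sum_k x[k]*h[n-k]. Output length = len(x) + len(h) - 1 = 3 + 4 - 1 = 6.
y[0] = -1*0 = 0
y[1] = -2*0 + -1*-1 = 1
y[2] = 0*0 + -2*-1 + -1*3 = -1
y[3] = 0*-1 + -2*3 + -1*-1 = -5
y[4] = 0*3 + -2*-1 = 2
y[5] = 0*-1 = 0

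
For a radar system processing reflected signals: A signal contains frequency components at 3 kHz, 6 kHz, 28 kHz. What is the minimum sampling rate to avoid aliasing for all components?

The highest frequency component is f_max = 28 kHz.
Nyquist rate = 2 * f_max = 2 * 28 kHz = 56 kHz.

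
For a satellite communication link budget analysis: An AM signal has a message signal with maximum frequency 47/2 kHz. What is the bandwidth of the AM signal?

In AM (double-sideband), the bandwidth is twice the message frequency.
BW = 2 * f_m = 2 * 47/2 kHz = 47 kHz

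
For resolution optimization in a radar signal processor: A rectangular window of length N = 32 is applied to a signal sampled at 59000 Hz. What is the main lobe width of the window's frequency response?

For a rectangular window of length N,
the main lobe width in frequency is 2*f_s/N.
= 2*59000/32 = 7375/2 Hz
This determines the minimum frequency separation for resolving two sinusoids.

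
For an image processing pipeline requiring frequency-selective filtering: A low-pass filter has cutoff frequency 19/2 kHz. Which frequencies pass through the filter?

A low-pass filter passes all frequencies below the cutoff frequency 19/2 kHz and attenuates higher frequencies.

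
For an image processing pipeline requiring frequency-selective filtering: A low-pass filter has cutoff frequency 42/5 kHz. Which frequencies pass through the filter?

A low-pass filter passes all frequencies below the cutoff frequency 42/5 kHz and attenuates higher frequencies.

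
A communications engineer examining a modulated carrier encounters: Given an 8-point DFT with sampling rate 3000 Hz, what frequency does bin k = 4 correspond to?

The frequency of DFT bin k is: f_k = k * f_s / N
f_4 = 4 * 3000 / 8 = 1500 Hz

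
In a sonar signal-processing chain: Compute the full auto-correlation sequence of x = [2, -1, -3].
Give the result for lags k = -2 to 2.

r_xx[k] = sum_m x[m]*x[m+k], indexed from 0, for k = -2 to 2:
  r_xx[-2] = x[2]*x[0] = -6
  r_xx[-1] = x[1]*x[0] + x[2]*x[1] = 1
  r_xx[0] = x[0]*x[0] + x[1]*x[1] + x[2]*x[2] = 14
  r_xx[1] = x[0]*x[1] + x[1]*x[2] = 1
  r_xx[2] = x[0]*x[2] = -6
r_xx = [-6, 1, 14, 1, -6]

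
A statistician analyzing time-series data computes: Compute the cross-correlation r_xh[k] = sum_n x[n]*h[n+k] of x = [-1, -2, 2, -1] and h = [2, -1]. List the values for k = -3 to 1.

Both sequences indexed from 0 and zero outside their support.
Lags with overlap: k = -3 to 1.
  r_xh[-3] = x[3]*h[0] = -2
  r_xh[-2] = x[2]*h[0] + x[3]*h[1] = 5
  r_xh[-1] = x[1]*h[0] + x[2]*h[1] = -6
  r_xh[0] = x[0]*h[0] + x[1]*h[1] = 0
  r_xh[1] = x[0]*h[1] = 1
r_xh = [-2, 5, -6, 0, 1] (for k = -3, ..., 1)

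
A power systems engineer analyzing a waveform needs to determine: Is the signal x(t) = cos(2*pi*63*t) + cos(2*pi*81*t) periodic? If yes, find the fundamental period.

f1 = 63 Hz, f2 = 81 Hz
Period T1 = 1/63, T2 = 1/81
Ratio T1/T2 = 81/63, which is rational.
The signal is periodic with fundamental period T = 1/GCD(63,81) = 1/9 s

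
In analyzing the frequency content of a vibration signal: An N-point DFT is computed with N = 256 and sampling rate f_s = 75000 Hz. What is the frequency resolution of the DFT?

DFT frequency resolution = f_s / N
= 75000 / 256 = 9375/32 Hz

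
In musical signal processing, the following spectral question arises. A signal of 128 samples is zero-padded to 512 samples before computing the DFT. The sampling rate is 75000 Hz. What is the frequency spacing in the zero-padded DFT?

Original DFT: N = 128, resolution = f_s/N = 75000/128 = 9375/16 Hz
Zero-padded DFT: N = 512, resolution = f_s/N = 75000/512 = 9375/64 Hz
Zero-padding interpolates the spectrum (finer frequency grid)
but does NOT improve the true spectral resolution (ability to resolve close frequencies).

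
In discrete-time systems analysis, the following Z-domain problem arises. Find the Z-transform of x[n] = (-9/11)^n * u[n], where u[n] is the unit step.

The Z-transform of a^n * u[n] is z/(z-a) for |z| > |a|.
Here a = -9/11, so X(z) = z/(z - (-9/11)) = 11z/(11z + 9)
ROC: |z| > 9/11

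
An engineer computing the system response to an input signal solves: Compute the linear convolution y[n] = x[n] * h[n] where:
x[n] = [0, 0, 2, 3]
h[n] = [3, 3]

y[n] = sum_k x[k]*h[n-k]. Output length = len(x) + len(h) - 1 = 4 + 2 - 1 = 5.
y[0] = 0*3 = 0
y[1] = 0*3 + 0*3 = 0
y[2] = 2*3 + 0*3 = 6
y[3] = 3*3 + 2*3 = 15
y[4] = 3*3 = 9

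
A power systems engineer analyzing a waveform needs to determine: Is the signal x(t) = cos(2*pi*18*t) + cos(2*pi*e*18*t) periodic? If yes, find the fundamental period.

f1 = 18 Hz, f2 = 18*e Hz
Ratio f2/f1 = e, which is irrational.
Since the frequency ratio is irrational, no common period exists.
The signal is not periodic.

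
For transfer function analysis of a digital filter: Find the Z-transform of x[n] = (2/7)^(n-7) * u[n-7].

Time-shifting property: if X(z) = Z{x[n]}, then Z{x[n-d]} = z^(-d) * X(z)
X(z) = z/(z - 2/7) for x[n] = (2/7)^n * u[n]
Z{x[n-7]} = z^(-7) * z/(z - 2/7) = z^(-6)/(z - 2/7)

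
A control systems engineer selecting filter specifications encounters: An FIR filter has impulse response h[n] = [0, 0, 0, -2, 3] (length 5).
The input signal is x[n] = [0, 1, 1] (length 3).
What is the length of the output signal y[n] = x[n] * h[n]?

For linear convolution, the output length is:
len(y) = len(x) + len(h) - 1 = 3 + 5 - 1 = 7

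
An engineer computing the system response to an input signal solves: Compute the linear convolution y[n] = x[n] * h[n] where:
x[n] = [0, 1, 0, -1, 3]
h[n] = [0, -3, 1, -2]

y[n] = sum_k x[k]*h[n-k]. Output length = len(x) + len(h) - 1 = 5 + 4 - 1 = 8.
y[0] = 0*0 = 0
y[1] = 1*0 + 0*-3 = 0
y[2] = 0*0 + 1*-3 + 0*1 = -3
y[3] = -1*0 + 0*-3 + 1*1 + 0*-2 = 1
y[4] = 3*0 + -1*-3 + 0*1 + 1*-2 = 1
y[5] = 3*-3 + -1*1 + 0*-2 = -10
y[6] = 3*1 + -1*-2 = 5
y[7] = 3*-2 = -6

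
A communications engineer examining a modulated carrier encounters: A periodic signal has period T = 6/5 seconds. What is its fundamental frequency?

The fundamental frequency is the reciprocal of the period.
f = 1/T = 1/(6/5) = 5/6 Hz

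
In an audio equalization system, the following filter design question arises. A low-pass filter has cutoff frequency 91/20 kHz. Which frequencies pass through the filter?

A low-pass filter passes all frequencies below the cutoff frequency 91/20 kHz and attenuates higher frequencies.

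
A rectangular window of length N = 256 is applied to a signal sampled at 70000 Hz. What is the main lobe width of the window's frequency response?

For a rectangular window of length N,
the main lobe width in frequency is 2*f_s/N.
= 2*70000/256 = 4375/8 Hz
This determines the minimum frequency separation for resolving two sinusoids.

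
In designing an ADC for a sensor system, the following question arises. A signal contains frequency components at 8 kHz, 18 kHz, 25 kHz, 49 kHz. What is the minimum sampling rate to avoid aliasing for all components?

The highest frequency component is f_max = 49 kHz.
Nyquist rate = 2 * f_max = 2 * 49 kHz = 98 kHz.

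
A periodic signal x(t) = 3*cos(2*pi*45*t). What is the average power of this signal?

Average power of A*cos(wt) is A^2/2.
P = 3^2 / 2 = 9/2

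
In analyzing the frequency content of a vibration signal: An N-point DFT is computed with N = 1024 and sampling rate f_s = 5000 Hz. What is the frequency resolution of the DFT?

DFT frequency resolution = f_s / N
= 5000 / 1024 = 625/128 Hz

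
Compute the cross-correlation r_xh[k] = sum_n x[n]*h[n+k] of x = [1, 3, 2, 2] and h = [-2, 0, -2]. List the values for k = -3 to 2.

Both sequences indexed from 0 and zero outside their support.
Lags with overlap: k = -3 to 2.
  r_xh[-3] = x[3]*h[0] = -4
  r_xh[-2] = x[2]*h[0] + x[3]*h[1] = -4
  r_xh[-1] = x[1]*h[0] + x[2]*h[1] + x[3]*h[2] = -10
  r_xh[0] = x[0]*h[0] + x[1]*h[1] + x[2]*h[2] = -6
  r_xh[1] = x[0]*h[1] + x[1]*h[2] = -6
  r_xh[2] = x[0]*h[2] = -2
r_xh = [-4, -4, -10, -6, -6, -2] (for k = -3, ..., 2)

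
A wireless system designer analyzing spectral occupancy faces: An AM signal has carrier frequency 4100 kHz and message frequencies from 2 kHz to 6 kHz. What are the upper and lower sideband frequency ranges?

Upper sideband (USB) = fc + [fm_low, fm_high] = 4100 + [2, 6] = [4102, 4106] kHz
Lower sideband (LSB) = fc - [fm_high, fm_low] = 4100 - [6, 2] = [4094, 4098] kHz
Total occupied spectrum: 4094 kHz to 4106 kHz (plus carrier at 4100 kHz)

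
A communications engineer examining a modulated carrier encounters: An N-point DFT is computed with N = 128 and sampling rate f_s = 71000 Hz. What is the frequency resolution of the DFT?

DFT frequency resolution = f_s / N
= 71000 / 128 = 8875/16 Hz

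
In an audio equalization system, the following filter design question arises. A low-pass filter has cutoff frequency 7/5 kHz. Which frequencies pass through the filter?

A low-pass filter passes all frequencies below the cutoff frequency 7/5 kHz and attenuates higher frequencies.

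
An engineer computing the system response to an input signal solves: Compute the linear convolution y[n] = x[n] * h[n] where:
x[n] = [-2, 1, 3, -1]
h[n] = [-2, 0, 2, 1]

y[n] = sum_k x[k]*h[n-k]. Output length = len(x) + len(h) - 1 = 4 + 4 - 1 = 7.
y[0] = -2*-2 = 4
y[1] = 1*-2 + -2*0 = -2
y[2] = 3*-2 + 1*0 + -2*2 = -10
y[3] = -1*-2 + 3*0 + 1*2 + -2*1 = 2
y[4] = -1*0 + 3*2 + 1*1 = 7
y[5] = -1*2 + 3*1 = 1
y[6] = -1*1 = -1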